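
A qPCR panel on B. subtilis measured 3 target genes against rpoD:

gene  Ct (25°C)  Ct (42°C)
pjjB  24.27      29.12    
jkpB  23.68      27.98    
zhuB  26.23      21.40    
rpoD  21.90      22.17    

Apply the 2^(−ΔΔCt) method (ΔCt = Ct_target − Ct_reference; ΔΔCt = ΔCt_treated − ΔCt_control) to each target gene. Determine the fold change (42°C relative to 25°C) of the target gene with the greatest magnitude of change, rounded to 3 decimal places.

34.297

pjjB: ΔΔCt = (29.12−22.17) − (24.27−21.90) = 6.95 − 2.37 = 4.58; fold change = 2^-4.58 = 0.042
jkpB: ΔΔCt = (27.98−22.17) − (23.68−21.90) = 5.81 − 1.78 = 4.03; fold change = 2^-4.03 = 0.061
zhuB: ΔΔCt = (21.40−22.17) − (26.23−21.90) = -0.77 − 4.33 = -5.10; fold change = 2^5.10 = 34.297
zhuB has the largest |ΔΔCt| = 5.10.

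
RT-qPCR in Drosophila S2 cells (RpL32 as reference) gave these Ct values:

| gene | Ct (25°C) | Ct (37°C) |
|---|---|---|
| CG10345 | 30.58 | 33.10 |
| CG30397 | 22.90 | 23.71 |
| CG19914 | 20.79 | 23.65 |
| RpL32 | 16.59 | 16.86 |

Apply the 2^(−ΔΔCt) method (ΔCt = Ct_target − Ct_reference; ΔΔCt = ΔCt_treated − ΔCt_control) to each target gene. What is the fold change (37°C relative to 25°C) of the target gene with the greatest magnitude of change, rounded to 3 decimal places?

0.166

CG10345: ΔΔCt = (33.10−16.86) − (30.58−16.59) = 16.24 − 13.99 = 2.25; fold change = 2^-2.25 = 0.210
CG30397: ΔΔCt = (23.71−16.86) − (22.90−16.59) = 6.85 − 6.31 = 0.54; fold change = 2^-0.54 = 0.688
CG19914: ΔΔCt = (23.65−16.86) − (20.79−16.59) = 6.79 − 4.20 = 2.59; fold change = 2^-2.59 = 0.166
CG19914 has the largest |ΔΔCt| = 2.59.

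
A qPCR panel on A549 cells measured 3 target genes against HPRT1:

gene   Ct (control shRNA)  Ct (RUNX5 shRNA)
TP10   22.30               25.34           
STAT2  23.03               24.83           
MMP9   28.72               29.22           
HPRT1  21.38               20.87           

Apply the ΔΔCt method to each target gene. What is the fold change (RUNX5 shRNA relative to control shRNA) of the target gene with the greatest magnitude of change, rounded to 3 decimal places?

TP10: ΔΔCt = (25.34−20.87) − (22.30−21.38) = 4.47 − 0.92 = 3.55; fold change = 2^-3.55 = 0.085
STAT2: ΔΔCt = (24.83−20.87) − (23.03−21.38) = 3.96 − 1.65 = 2.31; fold change = 2^-2.31 = 0.202
MMP9: ΔΔCt = (29.22−20.87) − (28.72−21.38) = 8.35 − 7.34 = 1.01; fold change = 2^-1.01 = 0.497
TP10 has the largest |ΔΔCt| = 3.55.

0.085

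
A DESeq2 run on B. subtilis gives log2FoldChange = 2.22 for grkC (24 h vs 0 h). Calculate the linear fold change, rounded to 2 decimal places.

Fold change = 2^(2.22) = 4.659

4.66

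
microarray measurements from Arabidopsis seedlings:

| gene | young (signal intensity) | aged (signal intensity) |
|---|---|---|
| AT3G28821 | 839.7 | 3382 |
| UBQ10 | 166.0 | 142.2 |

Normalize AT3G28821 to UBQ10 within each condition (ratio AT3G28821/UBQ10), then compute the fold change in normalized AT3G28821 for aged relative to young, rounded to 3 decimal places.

4.702

AT3G28821/UBQ10 (young) = 839.7 / 166.0 = 5.0584
AT3G28821/UBQ10 (aged) = 3382 / 142.2 = 23.783
Fold change = 23.783 / 5.0584 = 4.7017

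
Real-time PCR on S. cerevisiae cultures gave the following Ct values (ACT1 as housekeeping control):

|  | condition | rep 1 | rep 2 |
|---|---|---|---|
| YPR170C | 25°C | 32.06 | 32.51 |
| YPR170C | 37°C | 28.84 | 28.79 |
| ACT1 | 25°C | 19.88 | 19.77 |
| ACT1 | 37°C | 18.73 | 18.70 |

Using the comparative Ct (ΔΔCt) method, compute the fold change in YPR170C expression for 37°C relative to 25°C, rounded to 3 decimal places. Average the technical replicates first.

Mean Ct: YPR170C 25°C 32.285; YPR170C 37°C 28.815; ACT1 25°C 19.825; ACT1 37°C 18.715
ΔCt(25°C) = 32.285 − 19.825 = 12.460
ΔCt(37°C) = 28.815 − 18.715 = 10.100
ΔΔCt = 10.100 − 12.460 = -2.360
Fold change = 2^(−(-2.360)) = 2^2.360 = 5.1337

5.134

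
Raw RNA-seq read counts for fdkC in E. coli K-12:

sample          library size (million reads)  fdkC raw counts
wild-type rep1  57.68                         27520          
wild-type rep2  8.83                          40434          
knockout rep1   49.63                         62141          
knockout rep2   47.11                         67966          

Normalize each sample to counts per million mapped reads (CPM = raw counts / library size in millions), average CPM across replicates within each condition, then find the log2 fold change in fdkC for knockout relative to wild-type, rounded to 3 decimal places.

CPM(wild-type rep1) = 27520 / 57.68 = 477.1151
CPM(wild-type rep2) = 40434 / 8.83 = 4579.1619
CPM(knockout rep1) = 62141 / 49.63 = 1252.0854
CPM(knockout rep2) = 67966 / 47.11 = 1442.7086
mean CPM(wild-type) = 2528.1385; mean CPM(knockout) = 1347.3970
Fold change = 1347.3970 / 2528.1385 = 0.53296
log2(0.53296) = -0.9079

-0.908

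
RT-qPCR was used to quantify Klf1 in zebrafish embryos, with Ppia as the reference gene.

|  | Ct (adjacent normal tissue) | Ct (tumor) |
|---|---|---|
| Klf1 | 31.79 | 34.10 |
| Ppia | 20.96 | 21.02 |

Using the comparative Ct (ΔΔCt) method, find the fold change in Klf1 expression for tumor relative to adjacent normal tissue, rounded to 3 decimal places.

ΔCt(adjacent normal tissue) = 31.790 − 20.960 = 10.830
ΔCt(tumor) = 34.100 − 21.020 = 13.080
ΔΔCt = 13.080 − 10.830 = 2.250
Fold change = 2^(−2.250) = 0.2102

0.210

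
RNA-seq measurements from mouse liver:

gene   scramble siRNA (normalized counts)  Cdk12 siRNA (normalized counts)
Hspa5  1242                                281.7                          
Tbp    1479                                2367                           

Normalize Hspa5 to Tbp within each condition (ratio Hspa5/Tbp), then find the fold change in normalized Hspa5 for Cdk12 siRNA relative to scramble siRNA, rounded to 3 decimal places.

Hspa5/Tbp (scramble siRNA) = 1242 / 1479 = 0.83976
Hspa5/Tbp (Cdk12 siRNA) = 281.7 / 2367 = 0.11901
Fold change = 0.11901 / 0.83976 = 0.1417

0.142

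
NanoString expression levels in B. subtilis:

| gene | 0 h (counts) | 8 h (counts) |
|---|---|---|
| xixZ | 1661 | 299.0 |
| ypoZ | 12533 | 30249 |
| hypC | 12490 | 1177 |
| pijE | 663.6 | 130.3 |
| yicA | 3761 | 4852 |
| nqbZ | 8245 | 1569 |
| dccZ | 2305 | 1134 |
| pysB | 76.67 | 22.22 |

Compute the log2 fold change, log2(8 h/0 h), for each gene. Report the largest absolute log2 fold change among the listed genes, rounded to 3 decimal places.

log2(299.0/1661) = -2.474  (xixZ)
log2(30249/12533) = 1.271  (ypoZ)
log2(1177/12490) = -3.408  (hypC)
log2(130.3/663.6) = -2.348  (pijE)
log2(4852/3761) = 0.367  (yicA)
log2(1569/8245) = -2.394  (nqbZ)
log2(1134/2305) = -1.023  (dccZ)
log2(22.22/76.67) = -1.787  (pysB)
The largest magnitude belongs to hypC.

3.408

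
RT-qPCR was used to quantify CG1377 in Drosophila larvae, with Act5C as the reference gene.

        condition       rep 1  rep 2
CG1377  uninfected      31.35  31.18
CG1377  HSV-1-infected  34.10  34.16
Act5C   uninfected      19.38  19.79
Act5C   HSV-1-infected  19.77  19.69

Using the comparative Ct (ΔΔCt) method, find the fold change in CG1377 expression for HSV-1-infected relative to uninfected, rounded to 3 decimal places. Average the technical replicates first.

Mean Ct: CG1377 uninfected 31.265; CG1377 HSV-1-infected 34.130; Act5C uninfected 19.585; Act5C HSV-1-infected 19.730
ΔCt(uninfected) = 31.265 − 19.585 = 11.680
ΔCt(HSV-1-infected) = 34.130 − 19.730 = 14.400
ΔΔCt = 14.400 − 11.680 = 2.720
Fold change = 2^(−2.720) = 0.1518

0.152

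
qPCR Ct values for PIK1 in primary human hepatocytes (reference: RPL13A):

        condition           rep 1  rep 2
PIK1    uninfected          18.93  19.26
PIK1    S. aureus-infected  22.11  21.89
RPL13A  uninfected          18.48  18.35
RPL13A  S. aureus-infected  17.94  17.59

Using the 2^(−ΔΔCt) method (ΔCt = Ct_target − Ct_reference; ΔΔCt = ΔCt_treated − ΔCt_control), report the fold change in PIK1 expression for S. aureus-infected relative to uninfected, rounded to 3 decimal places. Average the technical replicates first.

Mean Ct: PIK1 uninfected 19.095; PIK1 S. aureus-infected 22.000; RPL13A uninfected 18.415; RPL13A S. aureus-infected 17.765
ΔCt(uninfected) = 19.095 − 18.415 = 0.680
ΔCt(S. aureus-infected) = 22.000 − 17.765 = 4.235
ΔΔCt = 4.235 − 0.680 = 3.555
Fold change = 2^(−3.555) = 0.0851

0.085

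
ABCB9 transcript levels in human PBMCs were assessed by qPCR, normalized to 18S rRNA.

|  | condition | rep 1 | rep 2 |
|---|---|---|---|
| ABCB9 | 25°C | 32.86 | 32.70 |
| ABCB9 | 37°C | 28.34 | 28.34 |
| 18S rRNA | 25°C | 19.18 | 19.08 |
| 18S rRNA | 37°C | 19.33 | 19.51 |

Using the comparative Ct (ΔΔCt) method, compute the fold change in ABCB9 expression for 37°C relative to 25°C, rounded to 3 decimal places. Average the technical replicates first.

26.538

Mean Ct: ABCB9 25°C 32.780; ABCB9 37°C 28.340; 18S rRNA 25°C 19.130; 18S rRNA 37°C 19.420
ΔCt(25°C) = 32.780 − 19.130 = 13.650
ΔCt(37°C) = 28.340 − 19.420 = 8.920
ΔΔCt = 8.920 − 13.650 = -4.730
Fold change = 2^(−(-4.730)) = 2^4.730 = 26.5382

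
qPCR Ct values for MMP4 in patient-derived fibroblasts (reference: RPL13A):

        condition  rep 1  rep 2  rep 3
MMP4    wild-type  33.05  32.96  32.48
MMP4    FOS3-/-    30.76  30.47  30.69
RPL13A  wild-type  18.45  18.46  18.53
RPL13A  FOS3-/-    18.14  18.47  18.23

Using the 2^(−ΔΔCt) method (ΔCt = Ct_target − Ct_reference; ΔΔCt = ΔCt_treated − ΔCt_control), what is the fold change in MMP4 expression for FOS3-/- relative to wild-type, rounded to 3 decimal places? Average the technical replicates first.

Mean Ct: MMP4 wild-type 32.830; MMP4 FOS3-/- 30.640; RPL13A wild-type 18.480; RPL13A FOS3-/- 18.280
ΔCt(wild-type) = 32.830 − 18.480 = 14.350
ΔCt(FOS3-/-) = 30.640 − 18.280 = 12.360
ΔΔCt = 12.360 − 14.350 = -1.990
Fold change = 2^(−(-1.990)) = 2^1.990 = 3.9724

3.972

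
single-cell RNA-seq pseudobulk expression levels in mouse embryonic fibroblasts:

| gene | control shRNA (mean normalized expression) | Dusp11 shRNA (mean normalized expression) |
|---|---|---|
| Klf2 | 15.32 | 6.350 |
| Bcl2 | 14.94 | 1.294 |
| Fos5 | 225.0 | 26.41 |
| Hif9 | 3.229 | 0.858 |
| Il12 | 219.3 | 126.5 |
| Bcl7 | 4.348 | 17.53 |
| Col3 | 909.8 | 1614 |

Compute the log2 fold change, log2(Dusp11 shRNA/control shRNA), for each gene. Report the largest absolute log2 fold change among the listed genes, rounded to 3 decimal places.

log2(6.350/15.32) = -1.271  (Klf2)
log2(1.294/14.94) = -3.529  (Bcl2)
log2(26.41/225.0) = -3.091  (Fos5)
log2(0.858/3.229) = -1.912  (Hif9)
log2(126.5/219.3) = -0.794  (Il12)
log2(17.53/4.348) = 2.011  (Bcl7)
log2(1614/909.8) = 0.827  (Col3)
The largest magnitude belongs to Bcl2.

3.529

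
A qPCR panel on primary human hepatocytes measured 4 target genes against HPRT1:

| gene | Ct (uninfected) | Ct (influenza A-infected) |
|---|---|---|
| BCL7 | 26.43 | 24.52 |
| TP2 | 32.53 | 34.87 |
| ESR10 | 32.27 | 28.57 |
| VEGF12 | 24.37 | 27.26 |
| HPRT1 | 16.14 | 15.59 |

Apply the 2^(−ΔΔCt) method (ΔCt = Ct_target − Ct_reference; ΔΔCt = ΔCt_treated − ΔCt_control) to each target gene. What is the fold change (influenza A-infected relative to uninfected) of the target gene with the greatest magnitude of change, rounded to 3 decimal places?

BCL7: ΔΔCt = (24.52−15.59) − (26.43−16.14) = 8.93 − 10.29 = -1.36; fold change = 2^1.36 = 2.567
TP2: ΔΔCt = (34.87−15.59) − (32.53−16.14) = 19.28 − 16.39 = 2.89; fold change = 2^-2.89 = 0.135
ESR10: ΔΔCt = (28.57−15.59) − (32.27−16.14) = 12.98 − 16.13 = -3.15; fold change = 2^3.15 = 8.877
VEGF12: ΔΔCt = (27.26−15.59) − (24.37−16.14) = 11.67 − 8.23 = 3.44; fold change = 2^-3.44 = 0.092
VEGF12 has the largest |ΔΔCt| = 3.44.

0.092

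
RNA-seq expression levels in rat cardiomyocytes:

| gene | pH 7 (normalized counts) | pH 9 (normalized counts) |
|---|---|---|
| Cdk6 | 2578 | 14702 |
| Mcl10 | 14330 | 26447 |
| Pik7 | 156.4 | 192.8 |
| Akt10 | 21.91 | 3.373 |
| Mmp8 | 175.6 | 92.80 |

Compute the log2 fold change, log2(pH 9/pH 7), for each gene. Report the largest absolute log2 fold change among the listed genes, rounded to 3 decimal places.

2.699

log2(14702/2578) = 2.512  (Cdk6)
log2(26447/14330) = 0.884  (Mcl10)
log2(192.8/156.4) = 0.302  (Pik7)
log2(3.373/21.91) = -2.699  (Akt10)
log2(92.80/175.6) = -0.920  (Mmp8)
The largest magnitude belongs to Akt10.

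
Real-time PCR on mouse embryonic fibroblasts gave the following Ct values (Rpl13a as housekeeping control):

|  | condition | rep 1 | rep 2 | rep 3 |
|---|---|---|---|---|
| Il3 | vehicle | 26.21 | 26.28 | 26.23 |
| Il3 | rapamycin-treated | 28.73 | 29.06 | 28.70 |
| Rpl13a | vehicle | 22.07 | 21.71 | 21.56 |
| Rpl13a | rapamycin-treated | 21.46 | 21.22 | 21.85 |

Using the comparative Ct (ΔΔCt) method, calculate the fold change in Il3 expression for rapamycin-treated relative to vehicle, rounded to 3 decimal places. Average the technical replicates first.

0.138

Mean Ct: Il3 vehicle 26.240; Il3 rapamycin-treated 28.830; Rpl13a vehicle 21.780; Rpl13a rapamycin-treated 21.510
ΔCt(vehicle) = 26.240 − 21.780 = 4.460
ΔCt(rapamycin-treated) = 28.830 − 21.510 = 7.320
ΔΔCt = 7.320 − 4.460 = 2.860
Fold change = 2^(−2.860) = 0.1377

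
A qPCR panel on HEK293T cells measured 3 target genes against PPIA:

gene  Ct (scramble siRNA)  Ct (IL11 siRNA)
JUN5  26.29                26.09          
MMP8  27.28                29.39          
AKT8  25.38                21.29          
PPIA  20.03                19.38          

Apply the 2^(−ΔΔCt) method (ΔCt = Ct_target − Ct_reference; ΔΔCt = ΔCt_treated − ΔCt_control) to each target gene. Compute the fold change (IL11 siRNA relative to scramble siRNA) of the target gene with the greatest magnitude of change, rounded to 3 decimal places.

JUN5: ΔΔCt = (26.09−19.38) − (26.29−20.03) = 6.71 − 6.26 = 0.45; fold change = 2^-0.45 = 0.732
MMP8: ΔΔCt = (29.39−19.38) − (27.28−20.03) = 10.01 − 7.25 = 2.76; fold change = 2^-2.76 = 0.148
AKT8: ΔΔCt = (21.29−19.38) − (25.38−20.03) = 1.91 − 5.35 = -3.44; fold change = 2^3.44 = 10.853
AKT8 has the largest |ΔΔCt| = 3.44.

10.853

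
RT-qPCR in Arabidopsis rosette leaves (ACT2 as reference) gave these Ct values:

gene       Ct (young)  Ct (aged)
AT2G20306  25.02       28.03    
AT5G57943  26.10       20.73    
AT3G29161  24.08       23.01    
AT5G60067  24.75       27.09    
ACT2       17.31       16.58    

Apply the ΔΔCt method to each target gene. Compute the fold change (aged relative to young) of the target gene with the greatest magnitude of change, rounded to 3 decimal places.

AT2G20306: ΔΔCt = (28.03−16.58) − (25.02−17.31) = 11.45 − 7.71 = 3.74; fold change = 2^-3.74 = 0.075
AT5G57943: ΔΔCt = (20.73−16.58) − (26.10−17.31) = 4.15 − 8.79 = -4.64; fold change = 2^4.64 = 24.933
AT3G29161: ΔΔCt = (23.01−16.58) − (24.08−17.31) = 6.43 − 6.77 = -0.34; fold change = 2^0.34 = 1.266
AT5G60067: ΔΔCt = (27.09−16.58) − (24.75−17.31) = 10.51 − 7.44 = 3.07; fold change = 2^-3.07 = 0.119
AT5G57943 has the largest |ΔΔCt| = 4.64.

24.933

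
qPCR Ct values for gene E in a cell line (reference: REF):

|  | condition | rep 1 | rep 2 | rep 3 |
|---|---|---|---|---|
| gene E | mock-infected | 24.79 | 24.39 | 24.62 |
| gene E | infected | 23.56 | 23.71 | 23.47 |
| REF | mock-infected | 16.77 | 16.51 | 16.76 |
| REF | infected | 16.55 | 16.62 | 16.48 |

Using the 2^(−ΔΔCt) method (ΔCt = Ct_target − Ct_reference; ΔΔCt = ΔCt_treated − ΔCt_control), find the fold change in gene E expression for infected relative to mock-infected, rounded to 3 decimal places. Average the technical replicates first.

1.853

Mean Ct: gene E mock-infected 24.600; gene E infected 23.580; REF mock-infected 16.680; REF infected 16.550
ΔCt(mock-infected) = 24.600 − 16.680 = 7.920
ΔCt(infected) = 23.580 − 16.550 = 7.030
ΔΔCt = 7.030 − 7.920 = -0.890
Fold change = 2^(−(-0.890)) = 2^0.890 = 1.8532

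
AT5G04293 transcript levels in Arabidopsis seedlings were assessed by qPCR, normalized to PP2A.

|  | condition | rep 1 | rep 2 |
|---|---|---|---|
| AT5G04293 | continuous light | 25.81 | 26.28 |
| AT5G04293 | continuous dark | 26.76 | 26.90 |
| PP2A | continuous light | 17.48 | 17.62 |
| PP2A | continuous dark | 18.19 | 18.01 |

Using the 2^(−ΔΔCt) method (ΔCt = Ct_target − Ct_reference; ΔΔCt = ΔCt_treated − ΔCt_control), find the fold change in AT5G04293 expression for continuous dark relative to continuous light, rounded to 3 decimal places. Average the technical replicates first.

Mean Ct: AT5G04293 continuous light 26.045; AT5G04293 continuous dark 26.830; PP2A continuous light 17.550; PP2A continuous dark 18.100
ΔCt(continuous light) = 26.045 − 17.550 = 8.495
ΔCt(continuous dark) = 26.830 − 18.100 = 8.730
ΔΔCt = 8.730 − 8.495 = 0.235
Fold change = 2^(−0.235) = 0.8497

0.850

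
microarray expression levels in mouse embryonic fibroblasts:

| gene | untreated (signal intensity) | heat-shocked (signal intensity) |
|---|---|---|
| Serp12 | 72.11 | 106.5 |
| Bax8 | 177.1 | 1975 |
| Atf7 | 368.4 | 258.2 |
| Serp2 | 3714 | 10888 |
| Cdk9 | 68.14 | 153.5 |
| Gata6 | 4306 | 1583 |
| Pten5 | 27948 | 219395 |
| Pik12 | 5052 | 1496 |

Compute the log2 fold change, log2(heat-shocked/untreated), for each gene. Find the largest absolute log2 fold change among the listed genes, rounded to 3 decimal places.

log2(106.5/72.11) = 0.563  (Serp12)
log2(1975/177.1) = 3.479  (Bax8)
log2(258.2/368.4) = -0.513  (Atf7)
log2(10888/3714) = 1.552  (Serp2)
log2(153.5/68.14) = 1.172  (Cdk9)
log2(1583/4306) = -1.444  (Gata6)
log2(219395/27948) = 2.973  (Pten5)
log2(1496/5052) = -1.756  (Pik12)
The largest magnitude belongs to Bax8.

3.479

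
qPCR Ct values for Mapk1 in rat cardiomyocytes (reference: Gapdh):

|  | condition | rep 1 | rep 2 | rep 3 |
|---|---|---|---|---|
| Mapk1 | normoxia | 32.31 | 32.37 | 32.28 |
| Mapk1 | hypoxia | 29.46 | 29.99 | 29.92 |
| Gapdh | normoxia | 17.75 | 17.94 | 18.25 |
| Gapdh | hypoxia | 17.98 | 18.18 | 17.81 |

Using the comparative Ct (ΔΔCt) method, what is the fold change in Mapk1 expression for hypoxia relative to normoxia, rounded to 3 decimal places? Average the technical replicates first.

5.816

Mean Ct: Mapk1 normoxia 32.320; Mapk1 hypoxia 29.790; Gapdh normoxia 17.980; Gapdh hypoxia 17.990
ΔCt(normoxia) = 32.320 − 17.980 = 14.340
ΔCt(hypoxia) = 29.790 − 17.990 = 11.800
ΔΔCt = 11.800 − 14.340 = -2.540
Fold change = 2^(−(-2.540)) = 2^2.540 = 5.8159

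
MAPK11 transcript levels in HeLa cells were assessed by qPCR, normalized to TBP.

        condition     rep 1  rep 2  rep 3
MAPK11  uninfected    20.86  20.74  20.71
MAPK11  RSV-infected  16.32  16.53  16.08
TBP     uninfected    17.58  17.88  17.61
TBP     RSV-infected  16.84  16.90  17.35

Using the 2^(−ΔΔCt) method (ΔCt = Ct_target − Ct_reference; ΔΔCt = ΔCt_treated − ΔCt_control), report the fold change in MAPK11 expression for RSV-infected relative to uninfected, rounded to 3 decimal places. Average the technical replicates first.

13.929

Mean Ct: MAPK11 uninfected 20.770; MAPK11 RSV-infected 16.310; TBP uninfected 17.690; TBP RSV-infected 17.030
ΔCt(uninfected) = 20.770 − 17.690 = 3.080
ΔCt(RSV-infected) = 16.310 − 17.030 = -0.720
ΔΔCt = -0.720 − 3.080 = -3.800
Fold change = 2^(−(-3.800)) = 2^3.800 = 13.9288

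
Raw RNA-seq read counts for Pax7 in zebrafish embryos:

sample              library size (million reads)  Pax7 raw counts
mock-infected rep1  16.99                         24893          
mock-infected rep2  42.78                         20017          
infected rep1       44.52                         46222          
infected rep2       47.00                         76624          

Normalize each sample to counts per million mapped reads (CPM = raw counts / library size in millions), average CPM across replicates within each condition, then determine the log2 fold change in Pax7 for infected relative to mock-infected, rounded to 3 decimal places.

0.465

CPM(mock-infected rep1) = 24893 / 16.99 = 1465.1560
CPM(mock-infected rep2) = 20017 / 42.78 = 467.9056
CPM(infected rep1) = 46222 / 44.52 = 1038.2300
CPM(infected rep2) = 76624 / 47.00 = 1630.2979
mean CPM(mock-infected) = 966.5308; mean CPM(infected) = 1334.2639
Fold change = 1334.2639 / 966.5308 = 1.38047
log2(1.38047) = 0.4652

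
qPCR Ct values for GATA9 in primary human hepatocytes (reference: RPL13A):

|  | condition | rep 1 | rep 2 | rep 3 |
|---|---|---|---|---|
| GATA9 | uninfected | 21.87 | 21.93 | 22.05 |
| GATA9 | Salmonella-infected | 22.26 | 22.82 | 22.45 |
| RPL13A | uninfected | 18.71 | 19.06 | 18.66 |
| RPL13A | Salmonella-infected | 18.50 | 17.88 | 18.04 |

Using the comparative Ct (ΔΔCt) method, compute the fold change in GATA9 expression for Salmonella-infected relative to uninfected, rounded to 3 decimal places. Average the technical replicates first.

0.426

Mean Ct: GATA9 uninfected 21.950; GATA9 Salmonella-infected 22.510; RPL13A uninfected 18.810; RPL13A Salmonella-infected 18.140
ΔCt(uninfected) = 21.950 − 18.810 = 3.140
ΔCt(Salmonella-infected) = 22.510 − 18.140 = 4.370
ΔΔCt = 4.370 − 3.140 = 1.230
Fold change = 2^(−1.230) = 0.4263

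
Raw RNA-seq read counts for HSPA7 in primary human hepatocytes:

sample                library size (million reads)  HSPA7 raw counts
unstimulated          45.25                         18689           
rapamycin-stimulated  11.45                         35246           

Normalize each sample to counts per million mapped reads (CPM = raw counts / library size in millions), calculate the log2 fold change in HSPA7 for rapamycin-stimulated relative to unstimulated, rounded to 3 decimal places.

2.898

CPM(unstimulated) = 18689 / 45.25 = 413.0166
CPM(rapamycin-stimulated) = 35246 / 11.45 = 3078.2533
Fold change = 3078.2533 / 413.0166 = 7.45310
log2(7.45310) = 2.8978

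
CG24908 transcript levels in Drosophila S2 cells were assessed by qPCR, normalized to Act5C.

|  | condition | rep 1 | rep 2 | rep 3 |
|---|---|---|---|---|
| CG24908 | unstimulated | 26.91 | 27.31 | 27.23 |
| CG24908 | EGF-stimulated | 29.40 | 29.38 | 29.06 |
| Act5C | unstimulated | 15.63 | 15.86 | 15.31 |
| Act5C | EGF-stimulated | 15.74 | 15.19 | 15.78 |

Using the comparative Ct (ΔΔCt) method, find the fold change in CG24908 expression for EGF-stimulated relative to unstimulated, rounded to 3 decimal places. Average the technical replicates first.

Mean Ct: CG24908 unstimulated 27.150; CG24908 EGF-stimulated 29.280; Act5C unstimulated 15.600; Act5C EGF-stimulated 15.570
ΔCt(unstimulated) = 27.150 − 15.600 = 11.550
ΔCt(EGF-stimulated) = 29.280 − 15.570 = 13.710
ΔΔCt = 13.710 − 11.550 = 2.160
Fold change = 2^(−2.160) = 0.2238

0.224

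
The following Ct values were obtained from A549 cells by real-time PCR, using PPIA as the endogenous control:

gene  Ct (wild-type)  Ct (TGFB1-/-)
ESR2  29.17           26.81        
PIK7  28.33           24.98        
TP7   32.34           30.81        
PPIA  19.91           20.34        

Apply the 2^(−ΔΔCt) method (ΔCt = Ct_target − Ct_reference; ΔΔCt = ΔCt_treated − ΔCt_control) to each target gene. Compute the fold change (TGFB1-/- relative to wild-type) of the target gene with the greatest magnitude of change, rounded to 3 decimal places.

13.737

ESR2: ΔΔCt = (26.81−20.34) − (29.17−19.91) = 6.47 − 9.26 = -2.79; fold change = 2^2.79 = 6.916
PIK7: ΔΔCt = (24.98−20.34) − (28.33−19.91) = 4.64 − 8.42 = -3.78; fold change = 2^3.78 = 13.737
TP7: ΔΔCt = (30.81−20.34) − (32.34−19.91) = 10.47 − 12.43 = -1.96; fold change = 2^1.96 = 3.891
PIK7 has the largest |ΔΔCt| = 3.78.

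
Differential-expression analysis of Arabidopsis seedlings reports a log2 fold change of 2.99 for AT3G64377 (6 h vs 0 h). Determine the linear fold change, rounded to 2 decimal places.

Fold change = 2^(2.99) = 7.945

7.94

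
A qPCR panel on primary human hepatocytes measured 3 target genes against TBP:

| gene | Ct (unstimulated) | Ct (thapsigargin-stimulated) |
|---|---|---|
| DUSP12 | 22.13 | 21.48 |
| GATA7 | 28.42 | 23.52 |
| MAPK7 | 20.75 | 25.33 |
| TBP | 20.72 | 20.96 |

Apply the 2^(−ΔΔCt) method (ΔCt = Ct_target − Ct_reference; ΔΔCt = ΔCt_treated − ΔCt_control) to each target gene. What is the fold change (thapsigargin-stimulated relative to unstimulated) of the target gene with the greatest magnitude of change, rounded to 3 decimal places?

DUSP12: ΔΔCt = (21.48−20.96) − (22.13−20.72) = 0.52 − 1.41 = -0.89; fold change = 2^0.89 = 1.853
GATA7: ΔΔCt = (23.52−20.96) − (28.42−20.72) = 2.56 − 7.70 = -5.14; fold change = 2^5.14 = 35.261
MAPK7: ΔΔCt = (25.33−20.96) − (20.75−20.72) = 4.37 − 0.03 = 4.34; fold change = 2^-4.34 = 0.049
GATA7 has the largest |ΔΔCt| = 5.14.

35.261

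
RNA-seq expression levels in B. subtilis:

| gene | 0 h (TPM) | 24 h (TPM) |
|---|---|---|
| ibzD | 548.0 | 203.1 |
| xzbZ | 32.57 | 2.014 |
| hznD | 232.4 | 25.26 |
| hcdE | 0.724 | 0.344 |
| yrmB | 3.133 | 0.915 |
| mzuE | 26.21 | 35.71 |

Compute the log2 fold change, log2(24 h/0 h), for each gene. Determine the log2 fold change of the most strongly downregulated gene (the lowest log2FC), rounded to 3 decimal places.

-4.015

log2(203.1/548.0) = -1.432  (ibzD)
log2(2.014/32.57) = -4.015  (xzbZ)
log2(25.26/232.4) = -3.202  (hznD)
log2(0.344/0.724) = -1.074  (hcdE)
log2(0.915/3.133) = -1.776  (yrmB)
log2(35.71/26.21) = 0.446  (mzuE)
xzbZ is most strongly downregulated.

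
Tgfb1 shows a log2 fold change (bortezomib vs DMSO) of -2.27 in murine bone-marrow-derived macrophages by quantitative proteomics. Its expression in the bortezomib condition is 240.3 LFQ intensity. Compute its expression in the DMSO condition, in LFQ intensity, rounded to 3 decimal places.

Fold change = 2^(-2.27) = 0.2073
DMSO expression = 240.3 / 0.2073 = 1159.022

1159.022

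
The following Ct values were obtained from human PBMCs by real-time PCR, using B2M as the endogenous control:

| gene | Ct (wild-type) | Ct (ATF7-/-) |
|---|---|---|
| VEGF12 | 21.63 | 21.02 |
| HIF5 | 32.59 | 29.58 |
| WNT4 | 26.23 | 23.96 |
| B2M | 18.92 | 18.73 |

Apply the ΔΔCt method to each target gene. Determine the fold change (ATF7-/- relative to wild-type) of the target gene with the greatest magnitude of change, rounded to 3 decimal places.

VEGF12: ΔΔCt = (21.02−18.73) − (21.63−18.92) = 2.29 − 2.71 = -0.42; fold change = 2^0.42 = 1.338
HIF5: ΔΔCt = (29.58−18.73) − (32.59−18.92) = 10.85 − 13.67 = -2.82; fold change = 2^2.82 = 7.062
WNT4: ΔΔCt = (23.96−18.73) − (26.23−18.92) = 5.23 − 7.31 = -2.08; fold change = 2^2.08 = 4.228
HIF5 has the largest |ΔΔCt| = 2.82.

7.062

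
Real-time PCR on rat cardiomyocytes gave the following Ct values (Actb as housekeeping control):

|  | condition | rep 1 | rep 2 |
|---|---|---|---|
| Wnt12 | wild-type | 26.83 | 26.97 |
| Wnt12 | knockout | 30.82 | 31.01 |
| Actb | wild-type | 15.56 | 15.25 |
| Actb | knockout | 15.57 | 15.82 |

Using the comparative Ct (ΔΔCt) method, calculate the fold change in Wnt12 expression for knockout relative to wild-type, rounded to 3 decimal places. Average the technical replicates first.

Mean Ct: Wnt12 wild-type 26.900; Wnt12 knockout 30.915; Actb wild-type 15.405; Actb knockout 15.695
ΔCt(wild-type) = 26.900 − 15.405 = 11.495
ΔCt(knockout) = 30.915 − 15.695 = 15.220
ΔΔCt = 15.220 − 11.495 = 3.725
Fold change = 2^(−3.725) = 0.0756

0.076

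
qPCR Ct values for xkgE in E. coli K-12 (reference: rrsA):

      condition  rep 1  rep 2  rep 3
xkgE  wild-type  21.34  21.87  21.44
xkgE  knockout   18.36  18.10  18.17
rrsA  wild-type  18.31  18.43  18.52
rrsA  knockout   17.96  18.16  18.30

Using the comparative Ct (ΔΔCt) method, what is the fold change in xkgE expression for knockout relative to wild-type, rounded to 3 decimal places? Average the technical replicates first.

Mean Ct: xkgE wild-type 21.550; xkgE knockout 18.210; rrsA wild-type 18.420; rrsA knockout 18.140
ΔCt(wild-type) = 21.550 − 18.420 = 3.130
ΔCt(knockout) = 18.210 − 18.140 = 0.070
ΔΔCt = 0.070 − 3.130 = -3.060
Fold change = 2^(−(-3.060)) = 2^3.060 = 8.3397

8.340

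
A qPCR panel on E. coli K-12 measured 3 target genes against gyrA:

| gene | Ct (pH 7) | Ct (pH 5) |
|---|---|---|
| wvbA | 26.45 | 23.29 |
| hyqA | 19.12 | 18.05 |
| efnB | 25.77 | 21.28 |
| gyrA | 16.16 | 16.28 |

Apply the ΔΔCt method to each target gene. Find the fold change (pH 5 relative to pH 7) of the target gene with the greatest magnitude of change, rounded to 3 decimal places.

24.420

wvbA: ΔΔCt = (23.29−16.28) − (26.45−16.16) = 7.01 − 10.29 = -3.28; fold change = 2^3.28 = 9.714
hyqA: ΔΔCt = (18.05−16.28) − (19.12−16.16) = 1.77 − 2.96 = -1.19; fold change = 2^1.19 = 2.282
efnB: ΔΔCt = (21.28−16.28) − (25.77−16.16) = 5.00 − 9.61 = -4.61; fold change = 2^4.61 = 24.420
efnB has the largest |ΔΔCt| = 4.61.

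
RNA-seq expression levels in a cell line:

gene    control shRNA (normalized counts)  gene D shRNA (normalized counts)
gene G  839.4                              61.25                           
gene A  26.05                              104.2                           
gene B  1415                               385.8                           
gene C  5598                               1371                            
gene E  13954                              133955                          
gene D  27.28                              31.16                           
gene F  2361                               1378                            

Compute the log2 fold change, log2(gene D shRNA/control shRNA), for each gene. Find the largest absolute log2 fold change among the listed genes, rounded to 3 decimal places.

log2(61.25/839.4) = -3.777  (gene G)
log2(104.2/26.05) = 2.000  (gene A)
log2(385.8/1415) = -1.875  (gene B)
log2(1371/5598) = -2.030  (gene C)
log2(133955/13954) = 3.263  (gene E)
log2(31.16/27.28) = 0.192  (gene D)
log2(1378/2361) = -0.777  (gene F)
The largest magnitude belongs to gene G.

3.777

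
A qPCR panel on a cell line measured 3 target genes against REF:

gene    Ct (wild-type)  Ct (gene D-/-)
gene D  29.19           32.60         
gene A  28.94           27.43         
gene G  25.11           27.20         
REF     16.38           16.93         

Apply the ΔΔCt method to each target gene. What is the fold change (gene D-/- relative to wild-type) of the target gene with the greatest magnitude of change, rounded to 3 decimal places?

gene D: ΔΔCt = (32.60−16.93) − (29.19−16.38) = 15.67 − 12.81 = 2.86; fold change = 2^-2.86 = 0.138
gene A: ΔΔCt = (27.43−16.93) − (28.94−16.38) = 10.50 − 12.56 = -2.06; fold change = 2^2.06 = 4.170
gene G: ΔΔCt = (27.20−16.93) − (25.11−16.38) = 10.27 − 8.73 = 1.54; fold change = 2^-1.54 = 0.344
gene D has the largest |ΔΔCt| = 2.86.

0.138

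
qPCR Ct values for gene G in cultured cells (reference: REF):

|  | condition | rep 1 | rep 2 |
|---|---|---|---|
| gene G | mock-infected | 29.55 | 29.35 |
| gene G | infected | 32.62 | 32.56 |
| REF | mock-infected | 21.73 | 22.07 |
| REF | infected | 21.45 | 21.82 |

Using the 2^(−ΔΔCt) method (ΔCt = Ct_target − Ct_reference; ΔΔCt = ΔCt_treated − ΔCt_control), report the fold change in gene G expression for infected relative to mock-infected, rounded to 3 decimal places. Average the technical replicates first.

0.094

Mean Ct: gene G mock-infected 29.450; gene G infected 32.590; REF mock-infected 21.900; REF infected 21.635
ΔCt(mock-infected) = 29.450 − 21.900 = 7.550
ΔCt(infected) = 32.590 − 21.635 = 10.955
ΔΔCt = 10.955 − 7.550 = 3.405
Fold change = 2^(−3.405) = 0.0944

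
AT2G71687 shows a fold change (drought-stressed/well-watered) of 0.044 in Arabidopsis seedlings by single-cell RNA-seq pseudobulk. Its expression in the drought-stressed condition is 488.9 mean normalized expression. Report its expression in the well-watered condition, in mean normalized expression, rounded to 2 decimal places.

11111.36

well-watered expression = 488.9 / 0.044 = 11111.36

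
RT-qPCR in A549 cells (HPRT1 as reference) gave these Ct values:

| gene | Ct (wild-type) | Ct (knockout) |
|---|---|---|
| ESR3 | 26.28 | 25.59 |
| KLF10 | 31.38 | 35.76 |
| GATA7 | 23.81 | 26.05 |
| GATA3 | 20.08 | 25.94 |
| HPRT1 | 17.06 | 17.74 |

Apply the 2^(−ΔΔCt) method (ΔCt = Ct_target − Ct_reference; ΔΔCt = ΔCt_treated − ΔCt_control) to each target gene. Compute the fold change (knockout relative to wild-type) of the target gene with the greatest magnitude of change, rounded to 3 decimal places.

ESR3: ΔΔCt = (25.59−17.74) − (26.28−17.06) = 7.85 − 9.22 = -1.37; fold change = 2^1.37 = 2.585
KLF10: ΔΔCt = (35.76−17.74) − (31.38−17.06) = 18.02 − 14.32 = 3.70; fold change = 2^-3.70 = 0.077
GATA7: ΔΔCt = (26.05−17.74) − (23.81−17.06) = 8.31 − 6.75 = 1.56; fold change = 2^-1.56 = 0.339
GATA3: ΔΔCt = (25.94−17.74) − (20.08−17.06) = 8.20 − 3.02 = 5.18; fold change = 2^-5.18 = 0.028
GATA3 has the largest |ΔΔCt| = 5.18.

0.028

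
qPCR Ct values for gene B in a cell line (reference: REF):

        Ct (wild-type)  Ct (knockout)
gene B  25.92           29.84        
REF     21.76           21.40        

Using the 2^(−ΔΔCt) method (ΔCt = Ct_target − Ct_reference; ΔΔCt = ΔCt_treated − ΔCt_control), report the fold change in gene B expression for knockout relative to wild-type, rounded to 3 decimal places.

0.051

ΔCt(wild-type) = 25.920 − 21.760 = 4.160
ΔCt(knockout) = 29.840 − 21.400 = 8.440
ΔΔCt = 8.440 − 4.160 = 4.280
Fold change = 2^(−4.280) = 0.0515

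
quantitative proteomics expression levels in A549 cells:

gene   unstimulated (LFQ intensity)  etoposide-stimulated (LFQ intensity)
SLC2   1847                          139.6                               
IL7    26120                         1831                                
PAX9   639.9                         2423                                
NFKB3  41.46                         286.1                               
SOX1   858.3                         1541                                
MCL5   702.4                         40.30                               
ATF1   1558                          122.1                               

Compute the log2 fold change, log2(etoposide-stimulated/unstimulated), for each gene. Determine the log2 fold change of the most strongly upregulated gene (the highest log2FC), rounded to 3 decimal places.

log2(139.6/1847) = -3.726  (SLC2)
log2(1831/26120) = -3.834  (IL7)
log2(2423/639.9) = 1.921  (PAX9)
log2(286.1/41.46) = 2.787  (NFKB3)
log2(1541/858.3) = 0.844  (SOX1)
log2(40.30/702.4) = -4.123  (MCL5)
log2(122.1/1558) = -3.674  (ATF1)
NFKB3 is most strongly upregulated.

2.787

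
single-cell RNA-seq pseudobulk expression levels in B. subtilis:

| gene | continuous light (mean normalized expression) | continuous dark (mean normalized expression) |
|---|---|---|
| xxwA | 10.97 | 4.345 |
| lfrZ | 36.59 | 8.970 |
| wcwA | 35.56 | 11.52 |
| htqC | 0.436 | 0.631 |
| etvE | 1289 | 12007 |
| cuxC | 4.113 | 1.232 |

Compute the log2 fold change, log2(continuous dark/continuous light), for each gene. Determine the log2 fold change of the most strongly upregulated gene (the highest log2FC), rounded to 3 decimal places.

3.220

log2(4.345/10.97) = -1.336  (xxwA)
log2(8.970/36.59) = -2.028  (lfrZ)
log2(11.52/35.56) = -1.626  (wcwA)
log2(0.631/0.436) = 0.533  (htqC)
log2(12007/1289) = 3.220  (etvE)
log2(1.232/4.113) = -1.739  (cuxC)
etvE is most strongly upregulated.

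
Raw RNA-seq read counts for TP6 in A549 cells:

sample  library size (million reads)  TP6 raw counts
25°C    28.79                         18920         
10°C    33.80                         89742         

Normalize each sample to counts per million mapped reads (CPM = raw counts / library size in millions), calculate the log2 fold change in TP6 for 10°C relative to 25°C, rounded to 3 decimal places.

2.014

CPM(25°C) = 18920 / 28.79 = 657.1726
CPM(10°C) = 89742 / 33.80 = 2655.0888
Fold change = 2655.0888 / 657.1726 = 4.04017
log2(4.04017) = 2.0144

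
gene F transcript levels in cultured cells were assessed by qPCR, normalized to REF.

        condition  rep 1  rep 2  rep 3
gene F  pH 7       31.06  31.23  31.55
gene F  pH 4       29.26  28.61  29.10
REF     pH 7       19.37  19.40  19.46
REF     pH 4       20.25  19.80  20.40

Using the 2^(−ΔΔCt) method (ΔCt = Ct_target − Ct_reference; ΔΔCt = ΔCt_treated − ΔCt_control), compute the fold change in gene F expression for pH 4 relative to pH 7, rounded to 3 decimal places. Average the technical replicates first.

8.168

Mean Ct: gene F pH 7 31.280; gene F pH 4 28.990; REF pH 7 19.410; REF pH 4 20.150
ΔCt(pH 7) = 31.280 − 19.410 = 11.870
ΔCt(pH 4) = 28.990 − 20.150 = 8.840
ΔΔCt = 8.840 − 11.870 = -3.030
Fold change = 2^(−(-3.030)) = 2^3.030 = 8.1681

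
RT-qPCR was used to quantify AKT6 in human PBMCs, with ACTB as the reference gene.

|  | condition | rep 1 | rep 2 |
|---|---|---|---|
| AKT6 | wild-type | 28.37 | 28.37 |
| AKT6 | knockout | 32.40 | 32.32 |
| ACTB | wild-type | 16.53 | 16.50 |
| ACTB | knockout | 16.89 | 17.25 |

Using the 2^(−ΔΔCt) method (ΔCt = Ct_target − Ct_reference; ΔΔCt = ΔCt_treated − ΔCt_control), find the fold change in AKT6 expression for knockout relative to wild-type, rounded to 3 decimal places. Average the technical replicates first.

0.092

Mean Ct: AKT6 wild-type 28.370; AKT6 knockout 32.360; ACTB wild-type 16.515; ACTB knockout 17.070
ΔCt(wild-type) = 28.370 − 16.515 = 11.855
ΔCt(knockout) = 32.360 − 17.070 = 15.290
ΔΔCt = 15.290 − 11.855 = 3.435
Fold change = 2^(−3.435) = 0.0925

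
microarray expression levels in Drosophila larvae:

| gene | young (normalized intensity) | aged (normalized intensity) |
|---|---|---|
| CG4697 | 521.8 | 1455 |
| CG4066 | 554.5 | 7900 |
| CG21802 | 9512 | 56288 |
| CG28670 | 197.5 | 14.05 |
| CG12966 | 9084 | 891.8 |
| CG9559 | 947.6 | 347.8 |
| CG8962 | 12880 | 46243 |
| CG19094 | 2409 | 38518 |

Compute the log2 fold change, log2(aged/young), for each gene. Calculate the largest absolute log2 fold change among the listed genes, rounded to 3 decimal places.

log2(1455/521.8) = 1.479  (CG4697)
log2(7900/554.5) = 3.833  (CG4066)
log2(56288/9512) = 2.565  (CG21802)
log2(14.05/197.5) = -3.813  (CG28670)
log2(891.8/9084) = -3.349  (CG12966)
log2(347.8/947.6) = -1.446  (CG9559)
log2(46243/12880) = 1.844  (CG8962)
log2(38518/2409) = 3.999  (CG19094)
The largest magnitude belongs to CG19094.

3.999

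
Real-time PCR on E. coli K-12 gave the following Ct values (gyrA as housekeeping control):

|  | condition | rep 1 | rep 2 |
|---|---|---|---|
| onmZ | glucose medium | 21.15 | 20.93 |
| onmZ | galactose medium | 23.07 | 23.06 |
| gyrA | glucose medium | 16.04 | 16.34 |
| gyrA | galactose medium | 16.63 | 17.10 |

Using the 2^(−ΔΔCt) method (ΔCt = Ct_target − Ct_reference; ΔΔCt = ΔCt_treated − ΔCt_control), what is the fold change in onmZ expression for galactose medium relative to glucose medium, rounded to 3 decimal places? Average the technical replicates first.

Mean Ct: onmZ glucose medium 21.040; onmZ galactose medium 23.065; gyrA glucose medium 16.190; gyrA galactose medium 16.865
ΔCt(glucose medium) = 21.040 − 16.190 = 4.850
ΔCt(galactose medium) = 23.065 − 16.865 = 6.200
ΔΔCt = 6.200 − 4.850 = 1.350
Fold change = 2^(−1.350) = 0.3923

0.392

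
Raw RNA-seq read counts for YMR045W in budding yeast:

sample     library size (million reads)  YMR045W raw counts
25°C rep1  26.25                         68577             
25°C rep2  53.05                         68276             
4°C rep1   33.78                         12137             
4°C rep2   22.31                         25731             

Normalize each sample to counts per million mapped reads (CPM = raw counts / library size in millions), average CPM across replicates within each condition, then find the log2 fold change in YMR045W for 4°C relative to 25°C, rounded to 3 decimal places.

CPM(25°C rep1) = 68577 / 26.25 = 2612.4571
CPM(25°C rep2) = 68276 / 53.05 = 1287.0123
CPM(4°C rep1) = 12137 / 33.78 = 359.2954
CPM(4°C rep2) = 25731 / 22.31 = 1153.3393
mean CPM(25°C) = 1949.7347; mean CPM(4°C) = 756.3174
Fold change = 756.3174 / 1949.7347 = 0.38791
log2(0.38791) = -1.3662

-1.366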